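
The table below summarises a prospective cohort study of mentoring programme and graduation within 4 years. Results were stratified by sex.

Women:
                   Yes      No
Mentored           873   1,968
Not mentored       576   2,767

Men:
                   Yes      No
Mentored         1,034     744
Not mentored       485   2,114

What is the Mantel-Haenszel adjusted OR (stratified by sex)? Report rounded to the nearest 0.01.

OR_MH = Σ(aᵢdᵢ/nᵢ) / Σ(bᵢcᵢ/nᵢ), where nᵢ is the stratum total.
Stratum 1 (Women): n = 6184; a·d/n = 873·2767/6184 = 390.6195; b·c/n = 1968·576/6184 = 183.3066
Stratum 2 (Men): n = 4377; a·d/n = 1034·2114/4377 = 499.4005; b·c/n = 744·485/4377 = 82.4400
OR_MH = (390.6195 + 499.4005) / (183.3066 + 82.4400) = 890.0200 / 265.7466 = 3.34913

3.35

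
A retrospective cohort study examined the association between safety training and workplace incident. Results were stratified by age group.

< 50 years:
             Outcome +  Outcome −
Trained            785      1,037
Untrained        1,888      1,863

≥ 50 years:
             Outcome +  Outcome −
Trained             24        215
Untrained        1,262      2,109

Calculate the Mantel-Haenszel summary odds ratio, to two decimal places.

0.65

OR_MH = Σ(aᵢdᵢ/nᵢ) / Σ(bᵢcᵢ/nᵢ), where nᵢ is the stratum total.
Stratum 1 (< 50 years): n = 5573; a·d/n = 785·1863/5573 = 262.4179; b·c/n = 1037·1888/5573 = 351.3110
Stratum 2 (≥ 50 years): n = 3610; a·d/n = 24·2109/3610 = 14.0211; b·c/n = 215·1262/3610 = 75.1607
OR_MH = (262.4179 + 14.0211) / (351.3110 + 75.1607) = 276.4390 / 426.4716 = 0.64820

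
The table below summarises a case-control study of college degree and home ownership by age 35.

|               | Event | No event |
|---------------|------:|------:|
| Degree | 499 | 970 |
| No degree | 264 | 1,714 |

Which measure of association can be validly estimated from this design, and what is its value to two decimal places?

Cells: a = 499, b = 970, c = 264, d = 1714.
This is a case-control study: participants were sampled on outcome status, so risks in the source population cannot be estimated directly — relative risk is not valid here. The odds ratio is the appropriate measure.
OR = (a·d)/(b·c) = (499 × 1714) / (970 × 264) = 855286 / 256080 = 3.33992

3.34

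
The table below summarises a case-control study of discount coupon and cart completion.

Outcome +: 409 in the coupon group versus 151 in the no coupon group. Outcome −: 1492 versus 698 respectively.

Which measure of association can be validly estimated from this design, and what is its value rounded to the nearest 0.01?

From the description: a = 409, b = 1492, c = 151, d = 698.
This is a case-control study: participants were sampled on outcome status, so risks in the source population cannot be estimated directly — relative risk is not valid here. The odds ratio is the appropriate measure.
OR = (a·d)/(b·c) = (409 × 698) / (1492 × 151) = 285482 / 225292 = 1.26716

1.27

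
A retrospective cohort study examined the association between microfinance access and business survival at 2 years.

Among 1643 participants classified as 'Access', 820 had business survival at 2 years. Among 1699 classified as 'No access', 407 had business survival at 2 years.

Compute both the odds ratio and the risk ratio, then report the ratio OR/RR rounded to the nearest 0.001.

From the description: a = 820, b = 823, c = 407, d = 1292.
OR = (820·1292)/(823·407) = 1059440/334961 = 3.16288
Risk in exposed = 820/1643 = 0.49909; risk in unexposed = 407/1699 = 0.23955; RR = 2.08341
OR/RR = 3.16288 / 2.08341 = 1.51812
The outcome is not rare, so the OR lies further from 1 than the RR.

1.518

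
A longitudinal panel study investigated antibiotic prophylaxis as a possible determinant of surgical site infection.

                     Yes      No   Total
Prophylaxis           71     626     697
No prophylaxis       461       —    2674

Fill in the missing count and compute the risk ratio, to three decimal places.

0.591

The missing cell is in the unexposed row: 2674 − 461 = 2213.
So a = 71, b = 626, c = 461, d = 2213.
RR = [a/(a+b)] / [c/(c+d)] = (71/697) / (461/2674) = 0.10187/0.17240 = 0.59086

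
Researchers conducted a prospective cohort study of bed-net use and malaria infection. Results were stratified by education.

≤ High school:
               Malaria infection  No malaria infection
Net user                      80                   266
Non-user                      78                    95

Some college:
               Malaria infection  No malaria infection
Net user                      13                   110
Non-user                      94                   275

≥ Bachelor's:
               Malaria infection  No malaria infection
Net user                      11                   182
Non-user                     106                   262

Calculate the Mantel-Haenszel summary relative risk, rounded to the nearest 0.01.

RR_MH = Σ(aᵢ·n₀ᵢ/nᵢ) / Σ(cᵢ·n₁ᵢ/nᵢ), with n₁ᵢ = aᵢ+bᵢ (exposed), n₀ᵢ = cᵢ+dᵢ (unexposed), nᵢ = n₁ᵢ+n₀ᵢ.
Stratum 1 (≤ High school): n₁ = 346, n₀ = 173, n = 519; a·n₀/n = 80·173/519 = 26.6667; c·n₁/n = 78·346/519 = 52.0000
Stratum 2 (Some college): n₁ = 123, n₀ = 369, n = 492; a·n₀/n = 13·369/492 = 9.7500; c·n₁/n = 94·123/492 = 23.5000
Stratum 3 (≥ Bachelor's): n₁ = 193, n₀ = 368, n = 561; a·n₀/n = 11·368/561 = 7.2157; c·n₁/n = 106·193/561 = 36.4670
RR_MH = (26.6667 + 9.7500 + 7.2157) / (52.0000 + 23.5000 + 36.4670) = 43.6324 / 111.9670 = 0.38969

0.39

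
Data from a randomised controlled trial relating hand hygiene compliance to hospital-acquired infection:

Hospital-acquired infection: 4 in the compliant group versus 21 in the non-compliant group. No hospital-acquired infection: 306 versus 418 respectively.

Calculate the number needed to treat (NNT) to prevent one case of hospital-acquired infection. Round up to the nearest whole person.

29

Risk in treated group = 4/310 = 0.01290; risk in control = 21/439 = 0.04784.
Absolute risk reduction = 0.04784 − 0.01290 = 0.03493
NNT = 1 / ARR = 1 / 0.03493 = 28.626 → round up → 29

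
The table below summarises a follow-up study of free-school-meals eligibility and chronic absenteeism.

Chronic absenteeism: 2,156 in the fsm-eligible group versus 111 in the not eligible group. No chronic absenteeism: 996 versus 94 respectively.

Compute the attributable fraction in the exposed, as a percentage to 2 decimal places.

From the description: a = 2156, b = 996, c = 111, d = 94.
Risk in exposed = 2156/3152 = 0.68401; risk in unexposed = 111/205 = 0.54146.
RR = 0.68401/0.54146 = 1.26326
AR% = (RR − 1)/RR × 100 = (1.26326 − 1)/1.26326 × 100 = 20.8399%

20.84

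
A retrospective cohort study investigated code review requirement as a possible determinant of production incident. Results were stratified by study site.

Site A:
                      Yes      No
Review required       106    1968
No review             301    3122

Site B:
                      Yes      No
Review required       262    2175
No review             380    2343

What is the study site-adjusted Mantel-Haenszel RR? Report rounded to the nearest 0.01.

RR_MH = Σ(aᵢ·n₀ᵢ/nᵢ) / Σ(cᵢ·n₁ᵢ/nᵢ), with n₁ᵢ = aᵢ+bᵢ (exposed), n₀ᵢ = cᵢ+dᵢ (unexposed), nᵢ = n₁ᵢ+n₀ᵢ.
Stratum 1 (Site A): n₁ = 2074, n₀ = 3423, n = 5497; a·n₀/n = 106·3423/5497 = 66.0065; c·n₁/n = 301·2074/5497 = 113.5663
Stratum 2 (Site B): n₁ = 2437, n₀ = 2723, n = 5160; a·n₀/n = 262·2723/5160 = 138.2609; c·n₁/n = 380·2437/5160 = 179.4690
RR_MH = (66.0065 + 138.2609) / (113.5663 + 179.4690) = 204.2674 / 293.0353 = 0.69707

0.70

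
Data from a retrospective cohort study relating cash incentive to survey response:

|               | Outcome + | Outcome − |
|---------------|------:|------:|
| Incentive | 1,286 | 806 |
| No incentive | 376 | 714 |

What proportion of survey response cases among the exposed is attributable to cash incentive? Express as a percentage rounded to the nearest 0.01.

43.88

Cells: a = 1286, b = 806, c = 376, d = 714.
Risk in exposed = 1286/2092 = 0.61472; risk in unexposed = 376/1090 = 0.34495.
RR = 0.61472/0.34495 = 1.78204
AR% = (RR − 1)/RR × 100 = (1.78204 − 1)/1.78204 × 100 = 43.8846%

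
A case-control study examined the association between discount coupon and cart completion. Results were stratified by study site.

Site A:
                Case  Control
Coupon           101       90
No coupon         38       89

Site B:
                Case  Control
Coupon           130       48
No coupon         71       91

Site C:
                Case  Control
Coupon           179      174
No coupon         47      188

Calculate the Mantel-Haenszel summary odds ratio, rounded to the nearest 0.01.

3.47

OR_MH = Σ(aᵢdᵢ/nᵢ) / Σ(bᵢcᵢ/nᵢ), where nᵢ is the stratum total.
Stratum 1 (Site A): n = 318; a·d/n = 101·89/318 = 28.2673; b·c/n = 90·38/318 = 10.7547
Stratum 2 (Site B): n = 340; a·d/n = 130·91/340 = 34.7941; b·c/n = 48·71/340 = 10.0235
Stratum 3 (Site C): n = 588; a·d/n = 179·188/588 = 57.2313; b·c/n = 174·47/588 = 13.9082
OR_MH = (28.2673 + 34.7941 + 57.2313) / (10.7547 + 10.0235 + 13.9082) = 120.2927 / 34.6864 = 3.46801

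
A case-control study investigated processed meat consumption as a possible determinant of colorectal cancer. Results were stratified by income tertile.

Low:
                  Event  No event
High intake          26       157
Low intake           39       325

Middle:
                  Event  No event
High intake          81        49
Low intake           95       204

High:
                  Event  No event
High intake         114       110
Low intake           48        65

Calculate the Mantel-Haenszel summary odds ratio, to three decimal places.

2.014

OR_MH = Σ(aᵢdᵢ/nᵢ) / Σ(bᵢcᵢ/nᵢ), where nᵢ is the stratum total.
Stratum 1 (Low): n = 547; a·d/n = 26·325/547 = 15.4479; b·c/n = 157·39/547 = 11.1938
Stratum 2 (Middle): n = 429; a·d/n = 81·204/429 = 38.5175; b·c/n = 49·95/429 = 10.8508
Stratum 3 (High): n = 337; a·d/n = 114·65/337 = 21.9881; b·c/n = 110·48/337 = 15.6677
OR_MH = (15.4479 + 38.5175 + 21.9881) / (11.1938 + 10.8508 + 15.6677) = 75.9535 / 37.7123 = 2.01403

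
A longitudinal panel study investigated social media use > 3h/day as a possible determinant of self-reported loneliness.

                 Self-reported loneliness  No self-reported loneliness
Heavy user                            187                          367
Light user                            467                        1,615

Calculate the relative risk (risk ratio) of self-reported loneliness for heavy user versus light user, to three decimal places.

1.505

Cells: a = 187, b = 367, c = 467, d = 1615.
Risk in exposed = 187/554 = 0.33755; risk in unexposed = 467/2082 = 0.22430.
RR = 0.33755 / 0.22430 = 1.50486
The risk among the exposed is 1.50 times that among the unexposed.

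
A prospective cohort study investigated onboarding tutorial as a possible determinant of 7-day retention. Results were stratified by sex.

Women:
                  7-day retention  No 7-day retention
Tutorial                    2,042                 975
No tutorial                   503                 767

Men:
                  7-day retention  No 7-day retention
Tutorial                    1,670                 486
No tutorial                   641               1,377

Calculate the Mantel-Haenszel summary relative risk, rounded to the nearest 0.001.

RR_MH = Σ(aᵢ·n₀ᵢ/nᵢ) / Σ(cᵢ·n₁ᵢ/nᵢ), with n₁ᵢ = aᵢ+bᵢ (exposed), n₀ᵢ = cᵢ+dᵢ (unexposed), nᵢ = n₁ᵢ+n₀ᵢ.
Stratum 1 (Women): n₁ = 3017, n₀ = 1270, n = 4287; a·n₀/n = 2042·1270/4287 = 604.9312; c·n₁/n = 503·3017/4287 = 353.9890
Stratum 2 (Men): n₁ = 2156, n₀ = 2018, n = 4174; a·n₀/n = 1670·2018/4174 = 807.3934; c·n₁/n = 641·2156/4174 = 331.0963
RR_MH = (604.9312 + 807.3934) / (353.9890 + 331.0963) = 1412.3246 / 685.0853 = 2.06153

2.062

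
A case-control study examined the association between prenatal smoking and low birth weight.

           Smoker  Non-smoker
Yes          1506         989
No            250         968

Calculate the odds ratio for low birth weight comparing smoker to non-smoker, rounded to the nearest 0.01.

5.90

Reading the table with exposure as columns: a = 1506 (Smoker, case), b = 250 (Smoker, non-case), c = 989 (Non-smoker, case), d = 968.
OR = (a·d)/(b·c) = (1506 × 968) / (250 × 989) = 1457808 / 247250 = 5.89609
The odds of low birth weight are about 5.90 times as high in the smoker group.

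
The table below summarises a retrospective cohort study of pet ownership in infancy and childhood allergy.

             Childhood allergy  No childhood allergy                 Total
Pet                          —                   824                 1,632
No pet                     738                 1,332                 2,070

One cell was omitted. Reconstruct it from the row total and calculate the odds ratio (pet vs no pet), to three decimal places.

The missing cell is in the exposed row: 1632 − 824 = 808.
So a = 808, b = 824, c = 738, d = 1332.
OR = (a·d)/(b·c) = (808 × 1332) / (824 × 738) = 1076256 / 608112 = 1.76983

1.770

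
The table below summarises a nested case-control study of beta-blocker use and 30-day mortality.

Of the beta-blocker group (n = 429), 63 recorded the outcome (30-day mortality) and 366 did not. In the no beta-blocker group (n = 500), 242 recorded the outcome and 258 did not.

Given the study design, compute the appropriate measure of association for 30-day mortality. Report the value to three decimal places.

From the description: a = 63, b = 366, c = 242, d = 258.
This is a nested case-control study: participants were sampled on outcome status, so risks in the source population cannot be estimated directly — relative risk is not valid here. The odds ratio is the appropriate measure.
OR = (a·d)/(b·c) = (63 × 258) / (366 × 242) = 16254 / 88572 = 0.18351

0.184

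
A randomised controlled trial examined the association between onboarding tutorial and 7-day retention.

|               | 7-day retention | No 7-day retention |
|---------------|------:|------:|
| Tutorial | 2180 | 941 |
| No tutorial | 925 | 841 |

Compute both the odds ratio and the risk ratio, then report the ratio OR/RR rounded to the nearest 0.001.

Cells: a = 2180, b = 941, c = 925, d = 841.
OR = (2180·841)/(941·925) = 1833380/870425 = 2.10630
Risk in exposed = 2180/3121 = 0.69849; risk in unexposed = 925/1766 = 0.52378; RR = 1.33356
OR/RR = 2.10630 / 1.33356 = 1.57946
The outcome is not rare, so the OR lies further from 1 than the RR.

1.579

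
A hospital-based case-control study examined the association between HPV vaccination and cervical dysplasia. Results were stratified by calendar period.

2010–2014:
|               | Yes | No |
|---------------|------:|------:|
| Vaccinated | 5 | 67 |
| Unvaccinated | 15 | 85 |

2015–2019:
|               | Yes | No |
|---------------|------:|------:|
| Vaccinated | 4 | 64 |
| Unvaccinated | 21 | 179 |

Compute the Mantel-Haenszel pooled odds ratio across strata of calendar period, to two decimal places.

OR_MH = Σ(aᵢdᵢ/nᵢ) / Σ(bᵢcᵢ/nᵢ), where nᵢ is the stratum total.
Stratum 1 (2010–2014): n = 172; a·d/n = 5·85/172 = 2.4709; b·c/n = 67·15/172 = 5.8430
Stratum 2 (2015–2019): n = 268; a·d/n = 4·179/268 = 2.6716; b·c/n = 64·21/268 = 5.0149
OR_MH = (2.4709 + 2.6716) / (5.8430 + 5.0149) = 5.1426 / 10.8579 = 0.47362

0.47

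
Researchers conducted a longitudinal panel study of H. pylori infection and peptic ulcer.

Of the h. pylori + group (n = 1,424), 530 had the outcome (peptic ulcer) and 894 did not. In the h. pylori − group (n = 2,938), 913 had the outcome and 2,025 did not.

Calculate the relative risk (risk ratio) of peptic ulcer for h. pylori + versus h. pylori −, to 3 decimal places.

1.198

From the description: a = 530, b = 894, c = 913, d = 2025.
Risk in exposed = 530/1424 = 0.37219; risk in unexposed = 913/2938 = 0.31076.
RR = 0.37219 / 0.31076 = 1.19770
The risk among the exposed is 1.20 times that among the unexposed.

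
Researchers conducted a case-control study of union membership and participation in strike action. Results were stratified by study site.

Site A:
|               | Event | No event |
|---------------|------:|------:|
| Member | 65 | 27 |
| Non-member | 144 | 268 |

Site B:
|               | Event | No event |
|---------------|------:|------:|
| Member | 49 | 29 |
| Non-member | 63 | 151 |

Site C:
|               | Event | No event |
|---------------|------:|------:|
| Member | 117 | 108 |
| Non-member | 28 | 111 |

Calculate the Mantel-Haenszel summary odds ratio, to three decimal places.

OR_MH = Σ(aᵢdᵢ/nᵢ) / Σ(bᵢcᵢ/nᵢ), where nᵢ is the stratum total.
Stratum 1 (Site A): n = 504; a·d/n = 65·268/504 = 34.5635; b·c/n = 27·144/504 = 7.7143
Stratum 2 (Site B): n = 292; a·d/n = 49·151/292 = 25.3390; b·c/n = 29·63/292 = 6.2568
Stratum 3 (Site C): n = 364; a·d/n = 117·111/364 = 35.6786; b·c/n = 108·28/364 = 8.3077
OR_MH = (34.5635 + 25.3390 + 35.6786) / (7.7143 + 6.2568 + 8.3077) = 95.5811 / 22.2788 = 4.29022

4.290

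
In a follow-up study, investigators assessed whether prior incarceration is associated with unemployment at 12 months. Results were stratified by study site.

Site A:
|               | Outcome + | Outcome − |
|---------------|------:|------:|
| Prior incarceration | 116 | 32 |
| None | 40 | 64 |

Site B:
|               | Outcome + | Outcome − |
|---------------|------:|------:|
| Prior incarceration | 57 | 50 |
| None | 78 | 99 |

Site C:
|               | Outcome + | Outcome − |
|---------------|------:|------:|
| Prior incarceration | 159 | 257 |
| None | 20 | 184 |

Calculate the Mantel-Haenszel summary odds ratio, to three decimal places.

3.561

OR_MH = Σ(aᵢdᵢ/nᵢ) / Σ(bᵢcᵢ/nᵢ), where nᵢ is the stratum total.
Stratum 1 (Site A): n = 252; a·d/n = 116·64/252 = 29.4603; b·c/n = 32·40/252 = 5.0794
Stratum 2 (Site B): n = 284; a·d/n = 57·99/284 = 19.8697; b·c/n = 50·78/284 = 13.7324
Stratum 3 (Site C): n = 620; a·d/n = 159·184/620 = 47.1871; b·c/n = 257·20/620 = 8.2903
OR_MH = (29.4603 + 19.8697 + 47.1871) / (5.0794 + 13.7324 + 8.2903) = 96.5171 / 27.1021 = 3.56124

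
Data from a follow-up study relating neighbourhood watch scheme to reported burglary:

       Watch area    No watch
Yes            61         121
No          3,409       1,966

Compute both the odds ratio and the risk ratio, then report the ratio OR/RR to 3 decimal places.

0.959

Reading the table with exposure as columns: a = 61 (Watch area, case), b = 3409 (Watch area, non-case), c = 121 (No watch, case), d = 1966.
OR = (61·1966)/(3409·121) = 119926/412489 = 0.29074
Risk in exposed = 61/3470 = 0.01758; risk in unexposed = 121/2087 = 0.05798; RR = 0.30321
OR/RR = 0.29074 / 0.30321 = 0.95888
The outcome is rare in both groups, so OR ≈ RR (ratio near 1).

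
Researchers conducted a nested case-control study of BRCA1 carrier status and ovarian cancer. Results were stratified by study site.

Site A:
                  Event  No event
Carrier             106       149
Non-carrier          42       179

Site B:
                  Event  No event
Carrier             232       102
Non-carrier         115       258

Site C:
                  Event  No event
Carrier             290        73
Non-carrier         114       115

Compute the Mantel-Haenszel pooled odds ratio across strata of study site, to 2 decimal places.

OR_MH = Σ(aᵢdᵢ/nᵢ) / Σ(bᵢcᵢ/nᵢ), where nᵢ is the stratum total.
Stratum 1 (Site A): n = 476; a·d/n = 106·179/476 = 39.8613; b·c/n = 149·42/476 = 13.1471
Stratum 2 (Site B): n = 707; a·d/n = 232·258/707 = 84.6620; b·c/n = 102·115/707 = 16.5912
Stratum 3 (Site C): n = 592; a·d/n = 290·115/592 = 56.3345; b·c/n = 73·114/592 = 14.0574
OR_MH = (39.8613 + 84.6620 + 56.3345) / (13.1471 + 16.5912 + 14.0574) = 180.8578 / 43.7957 = 4.12958

4.13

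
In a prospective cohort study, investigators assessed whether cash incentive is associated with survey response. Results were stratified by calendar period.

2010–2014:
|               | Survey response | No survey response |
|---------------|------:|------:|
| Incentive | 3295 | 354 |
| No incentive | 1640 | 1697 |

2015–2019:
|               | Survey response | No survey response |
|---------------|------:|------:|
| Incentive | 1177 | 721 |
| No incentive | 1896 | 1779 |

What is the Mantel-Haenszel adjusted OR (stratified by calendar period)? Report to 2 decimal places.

3.58

OR_MH = Σ(aᵢdᵢ/nᵢ) / Σ(bᵢcᵢ/nᵢ), where nᵢ is the stratum total.
Stratum 1 (2010–2014): n = 6986; a·d/n = 3295·1697/6986 = 800.4029; b·c/n = 354·1640/6986 = 83.1033
Stratum 2 (2015–2019): n = 5573; a·d/n = 1177·1779/5573 = 375.7192; b·c/n = 721·1896/5573 = 245.2927
OR_MH = (800.4029 + 375.7192) / (83.1033 + 245.2927) = 1176.1221 / 328.3960 = 3.58141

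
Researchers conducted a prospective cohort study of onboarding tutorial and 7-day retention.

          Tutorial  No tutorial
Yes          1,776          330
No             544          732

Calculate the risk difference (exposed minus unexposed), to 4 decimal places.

Reading the table with exposure as columns: a = 1776 (Tutorial, case), b = 544 (Tutorial, non-case), c = 330 (No tutorial, case), d = 732.
Risk in exposed = 1776/2320 = 0.765517; risk in unexposed = 330/1062 = 0.310734.
Risk difference = 0.765517 − 0.310734 = 0.454783

0.4548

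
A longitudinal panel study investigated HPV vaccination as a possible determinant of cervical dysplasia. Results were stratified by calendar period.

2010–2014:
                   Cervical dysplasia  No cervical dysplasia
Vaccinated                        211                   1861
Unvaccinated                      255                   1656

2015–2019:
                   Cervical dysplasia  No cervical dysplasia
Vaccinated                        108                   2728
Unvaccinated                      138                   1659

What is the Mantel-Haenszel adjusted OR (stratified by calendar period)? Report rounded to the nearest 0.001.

0.631

OR_MH = Σ(aᵢdᵢ/nᵢ) / Σ(bᵢcᵢ/nᵢ), where nᵢ is the stratum total.
Stratum 1 (2010–2014): n = 3983; a·d/n = 211·1656/3983 = 87.7268; b·c/n = 1861·255/3983 = 119.1451
Stratum 2 (2015–2019): n = 4633; a·d/n = 108·1659/4633 = 38.6730; b·c/n = 2728·138/4633 = 81.2571
OR_MH = (87.7268 + 38.6730) / (119.1451 + 81.2571) = 126.3998 / 200.4022 = 0.63073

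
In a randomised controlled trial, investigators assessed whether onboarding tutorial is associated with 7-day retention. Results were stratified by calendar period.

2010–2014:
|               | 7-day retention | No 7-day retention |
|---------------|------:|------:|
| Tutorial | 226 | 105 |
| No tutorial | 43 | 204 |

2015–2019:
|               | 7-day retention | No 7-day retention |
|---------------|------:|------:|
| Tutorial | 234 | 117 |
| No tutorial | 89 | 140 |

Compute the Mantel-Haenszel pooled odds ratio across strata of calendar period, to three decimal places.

OR_MH = Σ(aᵢdᵢ/nᵢ) / Σ(bᵢcᵢ/nᵢ), where nᵢ is the stratum total.
Stratum 1 (2010–2014): n = 578; a·d/n = 226·204/578 = 79.7647; b·c/n = 105·43/578 = 7.8114
Stratum 2 (2015–2019): n = 580; a·d/n = 234·140/580 = 56.4828; b·c/n = 117·89/580 = 17.9534
OR_MH = (79.7647 + 56.4828) / (7.8114 + 17.9534) = 136.2475 / 25.7649 = 5.28811

5.288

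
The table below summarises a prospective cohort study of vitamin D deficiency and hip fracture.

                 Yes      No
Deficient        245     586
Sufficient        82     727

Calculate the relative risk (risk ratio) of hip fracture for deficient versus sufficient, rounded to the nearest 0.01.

2.91

Cells: a = 245, b = 586, c = 82, d = 727.
Risk in exposed = 245/831 = 0.29483; risk in unexposed = 82/809 = 0.10136.
RR = 0.29483 / 0.10136 = 2.90871
The risk among the exposed is 2.91 times that among the unexposed.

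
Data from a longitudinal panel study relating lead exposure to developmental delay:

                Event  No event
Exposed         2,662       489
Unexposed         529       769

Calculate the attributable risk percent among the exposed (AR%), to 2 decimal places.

Cells: a = 2662, b = 489, c = 529, d = 769.
Risk in exposed = 2662/3151 = 0.84481; risk in unexposed = 529/1298 = 0.40755.
RR = 0.84481/0.40755 = 2.07290
AR% = (RR − 1)/RR × 100 = (2.07290 − 1)/2.07290 × 100 = 51.7584%

51.76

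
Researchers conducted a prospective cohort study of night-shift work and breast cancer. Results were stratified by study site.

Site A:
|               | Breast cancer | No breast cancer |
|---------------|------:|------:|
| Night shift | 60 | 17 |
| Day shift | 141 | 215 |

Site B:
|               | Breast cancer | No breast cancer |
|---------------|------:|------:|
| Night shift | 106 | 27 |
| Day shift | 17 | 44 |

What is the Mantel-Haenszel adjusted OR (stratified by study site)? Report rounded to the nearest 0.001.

6.813

OR_MH = Σ(aᵢdᵢ/nᵢ) / Σ(bᵢcᵢ/nᵢ), where nᵢ is the stratum total.
Stratum 1 (Site A): n = 433; a·d/n = 60·215/433 = 29.7921; b·c/n = 17·141/433 = 5.5358
Stratum 2 (Site B): n = 194; a·d/n = 106·44/194 = 24.0412; b·c/n = 27·17/194 = 2.3660
OR_MH = (29.7921 + 24.0412) / (5.5358 + 2.3660) = 53.8334 / 7.9018 = 6.81282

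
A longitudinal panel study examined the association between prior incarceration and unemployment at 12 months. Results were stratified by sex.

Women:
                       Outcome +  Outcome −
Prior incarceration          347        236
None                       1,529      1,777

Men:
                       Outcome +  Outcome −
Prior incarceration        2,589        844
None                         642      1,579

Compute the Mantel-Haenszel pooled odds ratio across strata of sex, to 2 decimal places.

4.67

OR_MH = Σ(aᵢdᵢ/nᵢ) / Σ(bᵢcᵢ/nᵢ), where nᵢ is the stratum total.
Stratum 1 (Women): n = 3889; a·d/n = 347·1777/3889 = 158.5546; b·c/n = 236·1529/3889 = 92.7858
Stratum 2 (Men): n = 5654; a·d/n = 2589·1579/5654 = 723.0334; b·c/n = 844·642/5654 = 95.8345
OR_MH = (158.5546 + 723.0334) / (92.7858 + 95.8345) = 881.5881 / 188.6203 = 4.67388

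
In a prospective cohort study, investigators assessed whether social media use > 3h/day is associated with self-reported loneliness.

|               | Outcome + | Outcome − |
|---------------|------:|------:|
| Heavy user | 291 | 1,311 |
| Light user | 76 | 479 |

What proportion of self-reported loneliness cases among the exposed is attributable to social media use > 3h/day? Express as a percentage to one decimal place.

24.6

Cells: a = 291, b = 1311, c = 76, d = 479.
Risk in exposed = 291/1602 = 0.18165; risk in unexposed = 76/555 = 0.13694.
RR = 0.18165/0.13694 = 1.32651
AR% = (RR − 1)/RR × 100 = (1.32651 − 1)/1.32651 × 100 = 24.6141%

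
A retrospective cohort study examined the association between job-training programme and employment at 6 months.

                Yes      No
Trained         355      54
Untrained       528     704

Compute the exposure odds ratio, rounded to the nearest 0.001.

Cells: a = 355, b = 54, c = 528, d = 704.
OR = (a·d)/(b·c) = (355 × 704) / (54 × 528) = 249920 / 28512 = 8.76543
The odds of employment at 6 months are about 8.77 times as high in the trained group.

8.765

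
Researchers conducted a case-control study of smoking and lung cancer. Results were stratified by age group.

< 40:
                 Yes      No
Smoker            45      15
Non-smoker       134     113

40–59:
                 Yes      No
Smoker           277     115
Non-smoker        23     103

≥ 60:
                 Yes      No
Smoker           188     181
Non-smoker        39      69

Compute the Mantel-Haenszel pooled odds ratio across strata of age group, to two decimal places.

3.74

OR_MH = Σ(aᵢdᵢ/nᵢ) / Σ(bᵢcᵢ/nᵢ), where nᵢ is the stratum total.
Stratum 1 (< 40): n = 307; a·d/n = 45·113/307 = 16.5635; b·c/n = 15·134/307 = 6.5472
Stratum 2 (40–59): n = 518; a·d/n = 277·103/518 = 55.0792; b·c/n = 115·23/518 = 5.1062
Stratum 3 (≥ 60): n = 477; a·d/n = 188·69/477 = 27.1950; b·c/n = 181·39/477 = 14.7987
OR_MH = (16.5635 + 55.0792 + 27.1950) / (6.5472 + 5.1062 + 14.7987) = 98.8376 / 26.4522 = 3.73647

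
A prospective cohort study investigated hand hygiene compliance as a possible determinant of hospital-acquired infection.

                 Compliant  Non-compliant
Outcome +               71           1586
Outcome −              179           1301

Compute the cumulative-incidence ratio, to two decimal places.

Reading the table with exposure as columns: a = 71 (Compliant, case), b = 179 (Compliant, non-case), c = 1586 (Non-compliant, case), d = 1301.
Risk in exposed = 71/250 = 0.28400; risk in unexposed = 1586/2887 = 0.54936.
RR = 0.28400 / 0.54936 = 0.51697
The risk is 48% lower among the exposed than among the unexposed.

0.52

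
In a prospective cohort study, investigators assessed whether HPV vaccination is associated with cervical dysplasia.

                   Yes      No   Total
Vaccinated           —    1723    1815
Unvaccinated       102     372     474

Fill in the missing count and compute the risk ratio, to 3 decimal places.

The missing cell is in the exposed row: 1815 − 1723 = 92.
So a = 92, b = 1723, c = 102, d = 372.
RR = [a/(a+b)] / [c/(c+d)] = (92/1815) / (102/474) = 0.05069/0.21519 = 0.23555

0.236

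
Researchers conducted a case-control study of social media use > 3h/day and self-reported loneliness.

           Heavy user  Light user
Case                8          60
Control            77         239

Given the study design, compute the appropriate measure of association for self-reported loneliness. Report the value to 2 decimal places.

Reading the table with exposure as columns: a = 8 (Heavy user, case), b = 77 (Heavy user, non-case), c = 60 (Light user, case), d = 239.
This is a case-control study: participants were sampled on outcome status, so risks in the source population cannot be estimated directly — relative risk is not valid here. The odds ratio is the appropriate measure.
OR = (a·d)/(b·c) = (8 × 239) / (77 × 60) = 1912 / 4620 = 0.41385

0.41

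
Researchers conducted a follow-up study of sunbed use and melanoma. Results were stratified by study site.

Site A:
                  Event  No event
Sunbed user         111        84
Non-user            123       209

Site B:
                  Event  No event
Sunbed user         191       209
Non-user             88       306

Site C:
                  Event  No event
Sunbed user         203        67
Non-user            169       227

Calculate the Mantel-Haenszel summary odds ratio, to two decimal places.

OR_MH = Σ(aᵢdᵢ/nᵢ) / Σ(bᵢcᵢ/nᵢ), where nᵢ is the stratum total.
Stratum 1 (Site A): n = 527; a·d/n = 111·209/527 = 44.0209; b·c/n = 84·123/527 = 19.6053
Stratum 2 (Site B): n = 794; a·d/n = 191·306/794 = 73.6096; b·c/n = 209·88/794 = 23.1637
Stratum 3 (Site C): n = 666; a·d/n = 203·227/666 = 69.1907; b·c/n = 67·169/666 = 17.0015
OR_MH = (44.0209 + 73.6096 + 69.1907) / (19.6053 + 23.1637 + 17.0015) = 186.8211 / 59.7705 = 3.12564

3.13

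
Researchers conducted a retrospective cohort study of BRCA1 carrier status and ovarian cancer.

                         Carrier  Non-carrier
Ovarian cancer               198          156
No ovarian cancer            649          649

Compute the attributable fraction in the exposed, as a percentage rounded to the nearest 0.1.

Reading the table with exposure as columns: a = 198 (Carrier, case), b = 649 (Carrier, non-case), c = 156 (Non-carrier, case), d = 649.
Risk in exposed = 198/847 = 0.23377; risk in unexposed = 156/805 = 0.19379.
RR = 0.23377/0.19379 = 1.20629
AR% = (RR − 1)/RR × 100 = (1.20629 − 1)/1.20629 × 100 = 17.1014%

17.1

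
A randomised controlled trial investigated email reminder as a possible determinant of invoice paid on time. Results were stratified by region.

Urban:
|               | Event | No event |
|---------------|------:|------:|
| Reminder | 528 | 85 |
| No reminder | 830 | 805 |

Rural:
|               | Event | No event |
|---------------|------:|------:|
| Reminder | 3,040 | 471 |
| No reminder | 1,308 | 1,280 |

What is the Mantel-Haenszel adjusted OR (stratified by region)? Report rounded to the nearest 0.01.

6.25

OR_MH = Σ(aᵢdᵢ/nᵢ) / Σ(bᵢcᵢ/nᵢ), where nᵢ is the stratum total.
Stratum 1 (Urban): n = 2248; a·d/n = 528·805/2248 = 189.0747; b·c/n = 85·830/2248 = 31.3835
Stratum 2 (Rural): n = 6099; a·d/n = 3040·1280/6099 = 638.0062; b·c/n = 471·1308/6099 = 101.0113
OR_MH = (189.0747 + 638.0062) / (31.3835 + 101.0113) = 827.0810 / 132.3948 = 6.24708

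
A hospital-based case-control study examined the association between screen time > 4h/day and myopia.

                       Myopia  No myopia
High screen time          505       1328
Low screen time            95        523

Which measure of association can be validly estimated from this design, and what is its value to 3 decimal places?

Cells: a = 505, b = 1328, c = 95, d = 523.
This is a hospital-based case-control study: participants were sampled on outcome status, so risks in the source population cannot be estimated directly — relative risk is not valid here. The odds ratio is the appropriate measure.
OR = (a·d)/(b·c) = (505 × 523) / (1328 × 95) = 264115 / 126160 = 2.09349

2.093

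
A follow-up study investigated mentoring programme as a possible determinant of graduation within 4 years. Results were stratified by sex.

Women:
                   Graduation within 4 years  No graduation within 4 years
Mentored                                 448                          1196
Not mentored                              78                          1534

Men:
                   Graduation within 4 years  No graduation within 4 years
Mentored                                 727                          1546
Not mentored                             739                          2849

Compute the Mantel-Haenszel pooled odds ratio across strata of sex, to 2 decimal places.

2.52

OR_MH = Σ(aᵢdᵢ/nᵢ) / Σ(bᵢcᵢ/nᵢ), where nᵢ is the stratum total.
Stratum 1 (Women): n = 3256; a·d/n = 448·1534/3256 = 211.0663; b·c/n = 1196·78/3256 = 28.6511
Stratum 2 (Men): n = 5861; a·d/n = 727·2849/5861 = 353.3907; b·c/n = 1546·739/5861 = 194.9316
OR_MH = (211.0663 + 353.3907) / (28.6511 + 194.9316) = 564.4571 / 223.5827 = 2.52460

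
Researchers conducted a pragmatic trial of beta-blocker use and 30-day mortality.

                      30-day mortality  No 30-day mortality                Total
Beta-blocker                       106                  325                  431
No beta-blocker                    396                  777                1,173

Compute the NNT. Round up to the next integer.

11

Risk in treated group = 106/431 = 0.24594; risk in control = 396/1173 = 0.33760.
Absolute risk reduction = 0.33760 − 0.24594 = 0.09166
NNT = 1 / ARR = 1 / 0.09166 = 10.910 → round up → 11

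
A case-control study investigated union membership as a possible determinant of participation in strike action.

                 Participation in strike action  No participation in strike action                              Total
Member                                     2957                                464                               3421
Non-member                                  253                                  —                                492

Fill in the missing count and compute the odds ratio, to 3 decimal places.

6.020

The missing cell is in the unexposed row: 492 − 253 = 239.
So a = 2957, b = 464, c = 253, d = 239.
OR = (a·d)/(b·c) = (2957 × 239) / (464 × 253) = 706723 / 117392 = 6.02020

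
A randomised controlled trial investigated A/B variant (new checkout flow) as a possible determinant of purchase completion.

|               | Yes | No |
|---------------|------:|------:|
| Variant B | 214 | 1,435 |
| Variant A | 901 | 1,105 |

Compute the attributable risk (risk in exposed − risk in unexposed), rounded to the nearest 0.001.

Cells: a = 214, b = 1435, c = 901, d = 1105.
Risk in exposed = 214/1649 = 0.129776; risk in unexposed = 901/2006 = 0.449153.
Risk difference = 0.129776 − 0.449153 = -0.319377

-0.319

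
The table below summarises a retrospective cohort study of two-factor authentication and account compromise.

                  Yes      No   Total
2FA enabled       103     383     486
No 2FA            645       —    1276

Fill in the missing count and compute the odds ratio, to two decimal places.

0.26

The missing cell is in the unexposed row: 1276 − 645 = 631.
So a = 103, b = 383, c = 645, d = 631.
OR = (a·d)/(b·c) = (103 × 631) / (383 × 645) = 64993 / 247035 = 0.26309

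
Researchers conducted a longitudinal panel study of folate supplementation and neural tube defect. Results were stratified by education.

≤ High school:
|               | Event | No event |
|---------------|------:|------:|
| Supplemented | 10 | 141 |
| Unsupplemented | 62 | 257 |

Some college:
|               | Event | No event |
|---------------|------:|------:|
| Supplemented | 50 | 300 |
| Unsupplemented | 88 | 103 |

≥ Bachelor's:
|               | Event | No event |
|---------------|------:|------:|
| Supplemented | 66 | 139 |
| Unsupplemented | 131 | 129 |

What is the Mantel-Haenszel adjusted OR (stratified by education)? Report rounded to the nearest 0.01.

0.31

OR_MH = Σ(aᵢdᵢ/nᵢ) / Σ(bᵢcᵢ/nᵢ), where nᵢ is the stratum total.
Stratum 1 (≤ High school): n = 470; a·d/n = 10·257/470 = 5.4681; b·c/n = 141·62/470 = 18.6000
Stratum 2 (Some college): n = 541; a·d/n = 50·103/541 = 9.5194; b·c/n = 300·88/541 = 48.7985
Stratum 3 (≥ Bachelor's): n = 465; a·d/n = 66·129/465 = 18.3097; b·c/n = 139·131/465 = 39.1591
OR_MH = (5.4681 + 9.5194 + 18.3097) / (18.6000 + 48.7985 + 39.1591) = 33.2972 / 106.5577 = 0.31248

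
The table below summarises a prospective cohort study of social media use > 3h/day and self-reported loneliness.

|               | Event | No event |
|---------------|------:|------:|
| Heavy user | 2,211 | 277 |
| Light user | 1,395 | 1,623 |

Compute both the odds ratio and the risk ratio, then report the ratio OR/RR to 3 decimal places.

4.830

Cells: a = 2211, b = 277, c = 1395, d = 1623.
OR = (2211·1623)/(277·1395) = 3588453/386415 = 9.28653
Risk in exposed = 2211/2488 = 0.88867; risk in unexposed = 1395/3018 = 0.46223; RR = 1.92258
OR/RR = 9.28653 / 1.92258 = 4.83025
The outcome is not rare, so the OR lies further from 1 than the RR.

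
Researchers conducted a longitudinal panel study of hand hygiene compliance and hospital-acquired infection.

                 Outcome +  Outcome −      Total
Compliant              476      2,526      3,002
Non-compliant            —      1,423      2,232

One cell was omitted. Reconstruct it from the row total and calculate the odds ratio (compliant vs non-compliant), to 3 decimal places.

0.331

The missing cell is in the unexposed row: 2232 − 1423 = 809.
So a = 476, b = 2526, c = 809, d = 1423.
OR = (a·d)/(b·c) = (476 × 1423) / (2526 × 809) = 677348 / 2043534 = 0.33146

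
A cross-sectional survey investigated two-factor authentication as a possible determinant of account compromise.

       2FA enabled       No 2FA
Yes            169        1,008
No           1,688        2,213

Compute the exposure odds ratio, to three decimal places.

0.220

Reading the table with exposure as columns: a = 169 (2FA enabled, case), b = 1688 (2FA enabled, non-case), c = 1008 (No 2FA, case), d = 2213.
OR = (a·d)/(b·c) = (169 × 2213) / (1688 × 1008) = 373997 / 1701504 = 0.21980
Exposure is associated with lower odds of account compromise (OR = 0.22 < 1).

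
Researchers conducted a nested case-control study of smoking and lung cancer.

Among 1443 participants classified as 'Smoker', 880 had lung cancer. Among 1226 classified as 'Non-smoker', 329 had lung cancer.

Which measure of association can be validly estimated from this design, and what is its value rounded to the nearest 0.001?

From the description: a = 880, b = 563, c = 329, d = 897.
This is a nested case-control study: participants were sampled on outcome status, so risks in the source population cannot be estimated directly — relative risk is not valid here. The odds ratio is the appropriate measure.
OR = (a·d)/(b·c) = (880 × 897) / (563 × 329) = 789360 / 185227 = 4.26158

4.262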